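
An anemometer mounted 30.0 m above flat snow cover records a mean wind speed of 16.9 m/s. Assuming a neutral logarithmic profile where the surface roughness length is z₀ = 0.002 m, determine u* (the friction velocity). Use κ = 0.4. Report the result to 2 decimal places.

u* ≈ 0.70 m/s

Log law: V(z) = (u*/κ) · ln(z/z₀) ⇒ u* = κ · V / ln(z/z₀)
u* = 0.4 × 16.9 / ln(30.0/0.002) = 0.4 × 16.9 / 9.6158
   = 6.7600 / 9.6158 = 0.7030 m/s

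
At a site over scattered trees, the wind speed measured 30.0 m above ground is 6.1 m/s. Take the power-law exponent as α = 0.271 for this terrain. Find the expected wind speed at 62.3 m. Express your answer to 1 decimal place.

Power-law profile: V₂ = V₁ · (z₂/z₁)^α
V₂ = 6.1 × (62.3/30.0)^0.271 = 6.1 × (2.0767)^0.271
    = 6.1 × 1.2190 = 7.4359 m/s

7.4 m/s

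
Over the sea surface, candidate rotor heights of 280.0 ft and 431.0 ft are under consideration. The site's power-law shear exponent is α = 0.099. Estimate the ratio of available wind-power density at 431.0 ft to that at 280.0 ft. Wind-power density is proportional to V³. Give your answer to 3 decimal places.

Speed ratio: V_B/V_A = (z_B/z_A)^α = (431.0/280.0)^0.099 = (1.5393)^0.099 = 1.04363
Power-density ratio: P_B/P_A = (V_B/V_A)³ = (1.04363)³ = 1.13667

1.137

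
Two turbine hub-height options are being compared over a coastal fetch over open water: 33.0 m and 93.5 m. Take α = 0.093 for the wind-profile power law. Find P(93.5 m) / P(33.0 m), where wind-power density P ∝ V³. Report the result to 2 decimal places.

Speed ratio: V_B/V_A = (z_B/z_A)^α = (93.5/33.0)^0.093 = (2.8333)^0.093 = 1.10170
Power-density ratio: P_B/P_A = (V_B/V_A)³ = (1.10170)³ = 1.33718

1.34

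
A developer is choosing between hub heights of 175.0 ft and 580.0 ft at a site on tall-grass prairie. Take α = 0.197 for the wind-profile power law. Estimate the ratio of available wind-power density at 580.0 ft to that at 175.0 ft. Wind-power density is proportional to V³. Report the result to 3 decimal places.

Speed ratio: V_B/V_A = (z_B/z_A)^α = (580.0/175.0)^0.197 = (3.3143)^0.197 = 1.26624
Power-density ratio: P_B/P_A = (V_B/V_A)³ = (1.26624)³ = 2.03025

2.030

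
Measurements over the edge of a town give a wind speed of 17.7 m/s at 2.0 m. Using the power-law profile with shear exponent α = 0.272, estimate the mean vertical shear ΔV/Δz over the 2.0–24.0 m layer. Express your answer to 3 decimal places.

0.777 m/s/m

Power law: V₂ = V₁ · (z₂/z₁)^α = 17.7 × (12.0000)^0.272 = 34.7945 m/s
ΔV/Δz = (34.7945 − 17.7)/(24.0 − 2.0) = 17.0945/22.0000 = 0.77702 m/s/m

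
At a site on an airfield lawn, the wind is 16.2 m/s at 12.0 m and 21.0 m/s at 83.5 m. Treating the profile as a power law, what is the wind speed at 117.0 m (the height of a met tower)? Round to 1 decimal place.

22.0 m/s

First find α: α = ln(V₂/V₁)/ln(z₂/z₁) = ln(21.0/16.2)/ln(83.5/12.0) = 0.25951/1.93994 = 0.1338
Extrapolate from 83.5 m to 117.0 m: V₃ = 21.0 × (117.0/83.5)^0.1338 = 21.0 × 1.0462 = 21.9693 m/s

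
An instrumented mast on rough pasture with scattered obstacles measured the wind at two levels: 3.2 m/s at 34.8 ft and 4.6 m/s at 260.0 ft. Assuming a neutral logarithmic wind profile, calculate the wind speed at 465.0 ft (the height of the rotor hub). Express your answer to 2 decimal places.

Log law: V ∝ ln(z/z₀). From the pair, with r = V₁/V₂ = 0.69565,
ln z₀ = (ln z₁ − r·ln z₂)/(1 − r) = (3.5496 − 0.69565×5.5607)/0.30435 = -1.0471 → z₀ = 0.3510 ft
V₃ = V₁ · ln(z₃/z₀)/ln(z₁/z₀) = 3.2 × 7.1891/4.5967 = 5.0047 m/s

5.00 m/s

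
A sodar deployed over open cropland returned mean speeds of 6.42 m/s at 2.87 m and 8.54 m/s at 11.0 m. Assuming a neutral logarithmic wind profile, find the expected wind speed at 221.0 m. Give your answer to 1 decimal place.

Log law: V ∝ ln(z/z₀). From the pair, with r = V₁/V₂ = 0.75176,
ln z₀ = (ln z₁ − r·ln z₂)/(1 − r) = (1.0543 − 0.75176×2.3979)/0.24824 = -3.0145 → z₀ = 0.04907 m
V₃ = V₁ · ln(z₃/z₀)/ln(z₁/z₀) = 6.42 × 8.4126/4.0688 = 13.2740 m/s

13.3 m/s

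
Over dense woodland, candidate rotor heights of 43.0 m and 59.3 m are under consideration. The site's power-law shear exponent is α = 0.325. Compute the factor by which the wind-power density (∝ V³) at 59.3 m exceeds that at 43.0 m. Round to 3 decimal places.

Speed ratio: V_B/V_A = (z_B/z_A)^α = (59.3/43.0)^0.325 = (1.3791)^0.325 = 1.11011
Power-density ratio: P_B/P_A = (V_B/V_A)³ = (1.11011)³ = 1.36803

1.368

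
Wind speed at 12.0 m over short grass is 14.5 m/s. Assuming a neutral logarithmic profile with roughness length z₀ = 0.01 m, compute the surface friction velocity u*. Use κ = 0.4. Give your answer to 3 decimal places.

u* ≈ 0.818 m/s

Log law: V(z) = (u*/κ) · ln(z/z₀) ⇒ u* = κ · V / ln(z/z₀)
u* = 0.4 × 14.5 / ln(12.0/0.01) = 0.4 × 14.5 / 7.0901
   = 5.8000 / 7.0901 = 0.8180 m/s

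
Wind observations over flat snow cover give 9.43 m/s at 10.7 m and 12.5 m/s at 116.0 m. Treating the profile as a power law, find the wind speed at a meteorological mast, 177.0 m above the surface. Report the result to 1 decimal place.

First find α: α = ln(V₂/V₁)/ln(z₂/z₁) = ln(12.5/9.43)/ln(116.0/10.7) = 0.28183/2.38335 = 0.1183
Extrapolate from 116.0 m to 177.0 m: V₃ = 12.5 × (177.0/116.0)^0.1183 = 12.5 × 1.0512 = 13.1405 m/s

13.1 m/s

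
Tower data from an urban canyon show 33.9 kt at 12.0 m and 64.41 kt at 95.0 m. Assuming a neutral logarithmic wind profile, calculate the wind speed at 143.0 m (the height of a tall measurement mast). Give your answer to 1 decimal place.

70.4 kt

Log law: V ∝ ln(z/z₀). From the pair, with r = V₁/V₂ = 0.52632,
ln z₀ = (ln z₁ − r·ln z₂)/(1 − r) = (2.4849 − 0.52632×4.5539)/0.47368 = 0.1861 → z₀ = 1.204 m
V₃ = V₁ · ln(z₃/z₀)/ln(z₁/z₀) = 33.9 × 4.7768/2.2989 = 70.4408 kt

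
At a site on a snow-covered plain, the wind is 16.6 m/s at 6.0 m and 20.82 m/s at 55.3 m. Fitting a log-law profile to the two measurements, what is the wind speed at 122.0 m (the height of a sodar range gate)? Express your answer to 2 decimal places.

22.32 m/s

Log law: V ∝ ln(z/z₀). From the pair, with r = V₁/V₂ = 0.79731,
ln z₀ = (ln z₁ − r·ln z₂)/(1 − r) = (1.7918 − 0.79731×4.0128)/0.20269 = -6.9449 → z₀ = 0.0009635 m
V₃ = V₁ · ln(z₃/z₀)/ln(z₁/z₀) = 16.6 × 11.7489/8.7367 = 22.3234 m/s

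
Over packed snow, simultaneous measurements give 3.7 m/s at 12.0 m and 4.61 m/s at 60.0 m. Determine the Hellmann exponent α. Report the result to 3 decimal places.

α ≈ 0.137

Power law: V₂/V₁ = (z₂/z₁)^α ⇒ α = ln(V₂/V₁) / ln(z₂/z₁)
α = ln(4.61/3.7) / ln(60.0/12.0) = ln(1.2459) / ln(5.0000)
  = 0.21990 / 1.60944 = 0.13663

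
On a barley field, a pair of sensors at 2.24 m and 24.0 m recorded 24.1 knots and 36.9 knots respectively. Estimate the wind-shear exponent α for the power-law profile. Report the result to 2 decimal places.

α ≈ 0.18

Power law: V₂/V₁ = (z₂/z₁)^α ⇒ α = ln(V₂/V₁) / ln(z₂/z₁)
α = ln(36.9/24.1) / ln(24.0/2.24) = ln(1.5311) / ln(10.7143)
  = 0.42600 / 2.37158 = 0.17963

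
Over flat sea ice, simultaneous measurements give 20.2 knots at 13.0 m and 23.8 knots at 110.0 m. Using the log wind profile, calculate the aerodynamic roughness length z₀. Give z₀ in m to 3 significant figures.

z₀ ≈ 0.0000813 m

Log law: V(z) ∝ ln(z/z₀). With r = V₁/V₂ = 20.2/23.8 = 0.84874,
r · ln(z₂/z₀) = ln(z₁/z₀) ⇒ ln z₀ = (ln z₁ − r·ln z₂)/(1 − r)
ln z₀ = (2.56495 − 0.84874×4.70048) / 0.15126 = -9.4178
z₀ = exp(-9.4178) = 0.00008127 m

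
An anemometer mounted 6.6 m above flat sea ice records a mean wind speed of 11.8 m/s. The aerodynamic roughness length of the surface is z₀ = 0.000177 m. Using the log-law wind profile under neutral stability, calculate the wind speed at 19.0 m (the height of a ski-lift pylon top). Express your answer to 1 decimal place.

13.0 m/s

Log law: V(z) ∝ ln(z/z₀), so V₂/V₁ = ln(z₂/z₀) / ln(z₁/z₀).
ln(19.0/0.000177) = 11.5838, ln(6.6/0.000177) = 10.5264
V₂ = 11.8 × 11.5838/10.5264 = 11.8 × 1.1004 = 12.9853 m/s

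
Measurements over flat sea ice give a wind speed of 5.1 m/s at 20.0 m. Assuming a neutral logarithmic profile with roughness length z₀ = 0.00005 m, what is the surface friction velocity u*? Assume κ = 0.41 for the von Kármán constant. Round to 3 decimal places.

Log law: V(z) = (u*/κ) · ln(z/z₀) ⇒ u* = κ · V / ln(z/z₀)
u* = 0.41 × 5.1 / ln(20.0/0.00005) = 0.41 × 5.1 / 12.8992
   = 2.0910 / 12.8992 = 0.1621 m/s

u* ≈ 0.162 m/s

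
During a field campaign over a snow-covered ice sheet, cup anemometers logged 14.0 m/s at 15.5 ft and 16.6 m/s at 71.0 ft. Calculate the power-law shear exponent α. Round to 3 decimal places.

α ≈ 0.112

Power law: V₂/V₁ = (z₂/z₁)^α ⇒ α = ln(V₂/V₁) / ln(z₂/z₁)
α = ln(16.6/14.0) / ln(71.0/15.5) = ln(1.1857) / ln(4.5806)
  = 0.17035 / 1.52184 = 0.11193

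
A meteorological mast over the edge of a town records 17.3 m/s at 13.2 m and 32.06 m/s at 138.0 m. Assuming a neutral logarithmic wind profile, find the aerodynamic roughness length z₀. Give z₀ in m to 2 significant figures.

z₀ ≈ 0.84 m

Log law: V(z) ∝ ln(z/z₀). With r = V₁/V₂ = 17.3/32.06 = 0.53961,
r · ln(z₂/z₀) = ln(z₁/z₀) ⇒ ln z₀ = (ln z₁ − r·ln z₂)/(1 − r)
ln z₀ = (2.58022 − 0.53961×4.92725) / 0.46039 = -0.1707
z₀ = exp(-0.1707) = 0.8431 m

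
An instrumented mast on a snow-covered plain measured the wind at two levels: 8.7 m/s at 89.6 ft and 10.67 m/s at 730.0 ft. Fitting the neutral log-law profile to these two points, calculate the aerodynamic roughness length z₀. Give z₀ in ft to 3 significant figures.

Log law: V(z) ∝ ln(z/z₀). With r = V₁/V₂ = 8.7/10.67 = 0.81537,
r · ln(z₂/z₀) = ln(z₁/z₀) ⇒ ln z₀ = (ln z₁ − r·ln z₂)/(1 − r)
ln z₀ = (4.49536 − 0.81537×6.59304) / 0.18463 = -4.7686
z₀ = exp(-4.7686) = 0.008493 ft

z₀ ≈ 0.00849 ft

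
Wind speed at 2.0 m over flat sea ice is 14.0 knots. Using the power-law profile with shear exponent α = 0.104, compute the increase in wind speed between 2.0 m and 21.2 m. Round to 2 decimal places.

Power law: V₂ = V₁ · (z₂/z₁)^α = 14.0 × (10.6000)^0.104 = 17.8962 knots
ΔV = 17.8962 − 14.0 = 3.8962 knots

3.90 knots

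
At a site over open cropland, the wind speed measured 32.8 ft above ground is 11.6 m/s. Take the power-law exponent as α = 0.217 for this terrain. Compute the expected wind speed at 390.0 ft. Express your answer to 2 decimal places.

Power-law profile: V₂ = V₁ · (z₂/z₁)^α
V₂ = 11.6 × (390.0/32.8)^0.217 = 11.6 × (11.8902)^0.217
    = 11.6 × 1.7113 = 19.8506 m/s

19.85 m/s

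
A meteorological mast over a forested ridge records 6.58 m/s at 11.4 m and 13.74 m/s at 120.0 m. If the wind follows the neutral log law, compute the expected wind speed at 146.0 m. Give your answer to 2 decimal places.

Log law: V ∝ ln(z/z₀). From the pair, with r = V₁/V₂ = 0.47889,
ln z₀ = (ln z₁ − r·ln z₂)/(1 − r) = (2.4336 − 0.47889×4.7875)/0.52111 = 0.2704 → z₀ = 1.311 m
V₃ = V₁ · ln(z₃/z₀)/ln(z₁/z₀) = 6.58 × 4.7132/2.1632 = 14.3365 m/s

14.34 m/s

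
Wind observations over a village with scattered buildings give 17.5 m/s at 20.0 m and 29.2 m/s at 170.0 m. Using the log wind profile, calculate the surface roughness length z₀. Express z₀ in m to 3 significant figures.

z₀ ≈ 0.814 m

Log law: V(z) ∝ ln(z/z₀). With r = V₁/V₂ = 17.5/29.2 = 0.59932,
r · ln(z₂/z₀) = ln(z₁/z₀) ⇒ ln z₀ = (ln z₁ − r·ln z₂)/(1 − r)
ln z₀ = (2.99573 − 0.59932×5.13580) / 0.40068 = -0.2052
z₀ = exp(-0.2052) = 0.8145 m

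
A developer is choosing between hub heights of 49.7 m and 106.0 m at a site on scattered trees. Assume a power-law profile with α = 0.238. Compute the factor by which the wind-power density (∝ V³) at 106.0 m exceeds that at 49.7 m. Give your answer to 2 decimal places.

1.72

Speed ratio: V_B/V_A = (z_B/z_A)^α = (106.0/49.7)^0.238 = (2.1328)^0.238 = 1.19754
Power-density ratio: P_B/P_A = (V_B/V_A)³ = (1.19754)³ = 1.71739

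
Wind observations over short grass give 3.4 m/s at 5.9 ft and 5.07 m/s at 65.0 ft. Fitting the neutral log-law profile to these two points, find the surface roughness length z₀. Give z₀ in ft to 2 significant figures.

z₀ ≈ 0.045 ft

Log law: V(z) ∝ ln(z/z₀). With r = V₁/V₂ = 3.4/5.07 = 0.67061,
r · ln(z₂/z₀) = ln(z₁/z₀) ⇒ ln z₀ = (ln z₁ − r·ln z₂)/(1 − r)
ln z₀ = (1.77495 − 0.67061×4.17439) / 0.32939 = -3.1101
z₀ = exp(-3.1101) = 0.04460 ft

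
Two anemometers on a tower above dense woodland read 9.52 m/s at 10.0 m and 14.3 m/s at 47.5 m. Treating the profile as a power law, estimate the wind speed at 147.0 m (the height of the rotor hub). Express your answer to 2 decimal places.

19.21 m/s

First find α: α = ln(V₂/V₁)/ln(z₂/z₁) = ln(14.3/9.52)/ln(47.5/10.0) = 0.40686/1.55814 = 0.2611
Extrapolate from 47.5 m to 147.0 m: V₃ = 14.3 × (147.0/47.5)^0.2611 = 14.3 × 1.3431 = 19.2065 m/s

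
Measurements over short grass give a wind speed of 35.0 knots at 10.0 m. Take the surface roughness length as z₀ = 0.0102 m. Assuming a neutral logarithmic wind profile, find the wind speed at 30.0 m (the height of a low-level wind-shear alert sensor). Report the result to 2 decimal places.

Log law: V(z) ∝ ln(z/z₀), so V₂/V₁ = ln(z₂/z₀) / ln(z₁/z₀).
ln(30.0/0.0102) = 7.9866, ln(10.0/0.0102) = 6.8880
V₂ = 35.0 × 7.9866/6.8880 = 35.0 × 1.1595 = 40.5824 knots

40.58 knots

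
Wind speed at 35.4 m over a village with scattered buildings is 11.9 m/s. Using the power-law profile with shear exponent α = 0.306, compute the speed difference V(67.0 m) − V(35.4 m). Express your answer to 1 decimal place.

Power law: V₂ = V₁ · (z₂/z₁)^α = 11.9 × (1.8927)^0.306 = 14.4654 m/s
ΔV = 14.4654 − 11.9 = 2.5654 m/s

2.6 m/s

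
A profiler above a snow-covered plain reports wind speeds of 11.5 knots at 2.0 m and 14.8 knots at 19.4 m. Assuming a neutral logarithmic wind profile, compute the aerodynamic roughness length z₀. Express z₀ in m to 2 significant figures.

Log law: V(z) ∝ ln(z/z₀). With r = V₁/V₂ = 11.5/14.8 = 0.77703,
r · ln(z₂/z₀) = ln(z₁/z₀) ⇒ ln z₀ = (ln z₁ − r·ln z₂)/(1 − r)
ln z₀ = (0.69315 − 0.77703×2.96527) / 0.22297 = -7.2249
z₀ = exp(-7.2249) = 0.0007282 m

z₀ ≈ 0.00073 m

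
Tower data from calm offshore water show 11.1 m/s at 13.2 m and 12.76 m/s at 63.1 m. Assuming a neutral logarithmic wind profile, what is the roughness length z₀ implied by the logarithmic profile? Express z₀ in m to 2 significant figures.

Log law: V(z) ∝ ln(z/z₀). With r = V₁/V₂ = 11.1/12.76 = 0.86991,
r · ln(z₂/z₀) = ln(z₁/z₀) ⇒ ln z₀ = (ln z₁ − r·ln z₂)/(1 − r)
ln z₀ = (2.58022 − 0.86991×4.14472) / 0.13009 = -7.8812
z₀ = exp(-7.8812) = 0.0003778 m

z₀ ≈ 0.00038 m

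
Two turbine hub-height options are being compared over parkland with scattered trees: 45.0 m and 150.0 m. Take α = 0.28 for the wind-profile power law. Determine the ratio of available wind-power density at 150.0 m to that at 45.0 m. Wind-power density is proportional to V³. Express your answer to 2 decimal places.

2.75

Speed ratio: V_B/V_A = (z_B/z_A)^α = (150.0/45.0)^0.28 = (3.3333)^0.28 = 1.40090
Power-density ratio: P_B/P_A = (V_B/V_A)³ = (1.40090)³ = 2.74927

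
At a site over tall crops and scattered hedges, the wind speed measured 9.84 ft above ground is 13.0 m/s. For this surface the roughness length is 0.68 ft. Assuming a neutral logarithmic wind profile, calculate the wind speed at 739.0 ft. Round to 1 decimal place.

34.0 m/s

Log law: V(z) ∝ ln(z/z₀), so V₂/V₁ = ln(z₂/z₀) / ln(z₁/z₀).
ln(739.0/0.68) = 6.9910, ln(9.84/0.68) = 2.6721
V₂ = 13.0 × 6.9910/2.6721 = 13.0 × 2.6163 = 34.0114 m/s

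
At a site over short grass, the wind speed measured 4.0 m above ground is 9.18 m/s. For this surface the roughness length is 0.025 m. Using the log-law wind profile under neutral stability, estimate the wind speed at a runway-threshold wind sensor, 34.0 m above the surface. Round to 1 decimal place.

Log law: V(z) ∝ ln(z/z₀), so V₂/V₁ = ln(z₂/z₀) / ln(z₁/z₀).
ln(34.0/0.025) = 7.2152, ln(4.0/0.025) = 5.0752
V₂ = 9.18 × 7.2152/5.0752 = 9.18 × 1.4217 = 13.0510 m/s

13.1 m/s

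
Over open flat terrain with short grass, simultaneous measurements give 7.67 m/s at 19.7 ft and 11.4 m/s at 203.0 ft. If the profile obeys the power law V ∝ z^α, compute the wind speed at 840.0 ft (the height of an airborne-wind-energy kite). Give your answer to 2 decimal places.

First find α: α = ln(V₂/V₁)/ln(z₂/z₁) = ln(11.4/7.67)/ln(203.0/19.7) = 0.39630/2.33259 = 0.1699
Extrapolate from 203.0 ft to 840.0 ft: V₃ = 11.4 × (840.0/203.0)^0.1699 = 11.4 × 1.2729 = 14.5109 m/s

14.51 m/s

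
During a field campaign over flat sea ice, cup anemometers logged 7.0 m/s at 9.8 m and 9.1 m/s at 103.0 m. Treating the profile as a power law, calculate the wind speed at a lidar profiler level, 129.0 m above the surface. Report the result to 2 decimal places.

9.33 m/s

First find α: α = ln(V₂/V₁)/ln(z₂/z₁) = ln(9.1/7.0)/ln(103.0/9.8) = 0.26236/2.35235 = 0.1115
Extrapolate from 103.0 m to 129.0 m: V₃ = 9.1 × (129.0/103.0)^0.1115 = 9.1 × 1.0254 = 9.3313 m/s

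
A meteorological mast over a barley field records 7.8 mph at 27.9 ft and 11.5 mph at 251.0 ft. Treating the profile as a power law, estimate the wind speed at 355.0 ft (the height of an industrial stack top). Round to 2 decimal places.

First find α: α = ln(V₂/V₁)/ln(z₂/z₁) = ln(11.5/7.8)/ln(251.0/27.9) = 0.38822/2.19683 = 0.1767
Extrapolate from 251.0 ft to 355.0 ft: V₃ = 11.5 × (355.0/251.0)^0.1767 = 11.5 × 1.0632 = 12.2265 mph

12.23 mph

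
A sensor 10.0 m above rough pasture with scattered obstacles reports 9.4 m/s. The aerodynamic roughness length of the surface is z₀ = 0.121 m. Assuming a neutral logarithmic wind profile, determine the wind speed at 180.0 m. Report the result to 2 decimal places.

15.55 m/s

Log law: V(z) ∝ ln(z/z₀), so V₂/V₁ = ln(z₂/z₀) / ln(z₁/z₀).
ln(180.0/0.121) = 7.3049, ln(10.0/0.121) = 4.4145
V₂ = 9.4 × 7.3049/4.4145 = 9.4 × 1.6547 = 15.5545 m/s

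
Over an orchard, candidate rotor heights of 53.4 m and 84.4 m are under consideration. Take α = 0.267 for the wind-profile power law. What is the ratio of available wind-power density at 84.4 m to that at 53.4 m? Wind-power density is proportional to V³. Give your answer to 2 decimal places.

Speed ratio: V_B/V_A = (z_B/z_A)^α = (84.4/53.4)^0.267 = (1.5805)^0.267 = 1.13000
Power-density ratio: P_B/P_A = (V_B/V_A)³ = (1.13000)³ = 1.44291

1.44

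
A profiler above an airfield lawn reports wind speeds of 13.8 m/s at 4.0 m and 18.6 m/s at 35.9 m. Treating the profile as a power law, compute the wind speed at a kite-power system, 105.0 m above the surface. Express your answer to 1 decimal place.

First find α: α = ln(V₂/V₁)/ln(z₂/z₁) = ln(18.6/13.8)/ln(35.9/4.0) = 0.29849/2.19444 = 0.1360
Extrapolate from 35.9 m to 105.0 m: V₃ = 18.6 × (105.0/35.9)^0.1360 = 18.6 × 1.1572 = 21.5235 m/s

21.5 m/s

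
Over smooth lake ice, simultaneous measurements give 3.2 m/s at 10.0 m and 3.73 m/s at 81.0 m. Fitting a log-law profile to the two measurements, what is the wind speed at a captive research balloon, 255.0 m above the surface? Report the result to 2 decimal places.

Log law: V ∝ ln(z/z₀). From the pair, with r = V₁/V₂ = 0.85791,
ln z₀ = (ln z₁ − r·ln z₂)/(1 − r) = (2.3026 − 0.85791×4.3944)/0.14209 = -10.3275 → z₀ = 0.00003272 m
V₃ = V₁ · ln(z₃/z₀)/ln(z₁/z₀) = 3.2 × 15.8688/12.6301 = 4.0206 m/s

4.02 m/s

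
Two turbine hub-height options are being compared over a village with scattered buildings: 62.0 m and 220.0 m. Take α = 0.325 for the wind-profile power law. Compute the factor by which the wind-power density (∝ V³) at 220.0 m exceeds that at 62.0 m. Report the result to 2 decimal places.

3.44

Speed ratio: V_B/V_A = (z_B/z_A)^α = (220.0/62.0)^0.325 = (3.5484)^0.325 = 1.50925
Power-density ratio: P_B/P_A = (V_B/V_A)³ = (1.50925)³ = 3.43780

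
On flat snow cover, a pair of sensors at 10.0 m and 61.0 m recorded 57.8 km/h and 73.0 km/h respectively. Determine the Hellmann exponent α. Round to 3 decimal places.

Power law: V₂/V₁ = (z₂/z₁)^α ⇒ α = ln(V₂/V₁) / ln(z₂/z₁)
α = ln(73.0/57.8) / ln(61.0/10.0) = ln(1.2630) / ln(6.1000)
  = 0.23347 / 1.80829 = 0.12911

α ≈ 0.129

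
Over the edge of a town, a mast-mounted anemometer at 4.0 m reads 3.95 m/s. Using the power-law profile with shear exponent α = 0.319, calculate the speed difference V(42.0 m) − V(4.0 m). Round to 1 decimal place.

4.4 m/s

Power law: V₂ = V₁ · (z₂/z₁)^α = 3.95 × (10.5000)^0.319 = 8.3629 m/s
ΔV = 8.3629 − 3.95 = 4.4129 m/s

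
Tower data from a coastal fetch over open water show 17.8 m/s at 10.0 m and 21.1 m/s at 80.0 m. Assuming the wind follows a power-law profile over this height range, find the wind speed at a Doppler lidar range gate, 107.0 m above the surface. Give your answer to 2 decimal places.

First find α: α = ln(V₂/V₁)/ln(z₂/z₁) = ln(21.1/17.8)/ln(80.0/10.0) = 0.17007/2.07944 = 0.0818
Extrapolate from 80.0 m to 107.0 m: V₃ = 21.1 × (107.0/80.0)^0.0818 = 21.1 × 1.0241 = 21.6079 m/s

21.61 m/s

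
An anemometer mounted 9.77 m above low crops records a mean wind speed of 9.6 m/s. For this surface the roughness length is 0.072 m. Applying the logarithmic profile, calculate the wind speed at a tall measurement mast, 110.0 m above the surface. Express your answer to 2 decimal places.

Log law: V(z) ∝ ln(z/z₀), so V₂/V₁ = ln(z₂/z₀) / ln(z₁/z₀).
ln(110.0/0.072) = 7.3316, ln(9.77/0.072) = 4.9104
V₂ = 9.6 × 7.3316/4.9104 = 9.6 × 1.4931 = 14.3335 m/s

14.33 m/s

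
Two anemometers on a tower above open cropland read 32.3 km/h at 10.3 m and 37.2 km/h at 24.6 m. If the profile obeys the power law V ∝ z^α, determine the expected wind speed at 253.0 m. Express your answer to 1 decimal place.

54.3 km/h

First find α: α = ln(V₂/V₁)/ln(z₂/z₁) = ln(37.2/32.3)/ln(24.6/10.3) = 0.14124/0.87060 = 0.1622
Extrapolate from 24.6 m to 253.0 m: V₃ = 37.2 × (253.0/24.6)^0.1622 = 37.2 × 1.4595 = 54.2943 km/h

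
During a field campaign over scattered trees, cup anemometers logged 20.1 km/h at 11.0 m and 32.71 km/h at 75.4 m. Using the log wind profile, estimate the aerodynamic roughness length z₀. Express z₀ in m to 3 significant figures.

z₀ ≈ 0.512 m

Log law: V(z) ∝ ln(z/z₀). With r = V₁/V₂ = 20.1/32.71 = 0.61449,
r · ln(z₂/z₀) = ln(z₁/z₀) ⇒ ln z₀ = (ln z₁ − r·ln z₂)/(1 − r)
ln z₀ = (2.39790 − 0.61449×4.32281) / 0.38551 = -0.6704
z₀ = exp(-0.6704) = 0.5115 m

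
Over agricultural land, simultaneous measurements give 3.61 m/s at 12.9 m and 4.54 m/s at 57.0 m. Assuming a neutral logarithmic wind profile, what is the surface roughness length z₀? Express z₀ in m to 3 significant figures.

z₀ ≈ 0.0403 m

Log law: V(z) ∝ ln(z/z₀). With r = V₁/V₂ = 3.61/4.54 = 0.79515,
r · ln(z₂/z₀) = ln(z₁/z₀) ⇒ ln z₀ = (ln z₁ − r·ln z₂)/(1 − r)
ln z₀ = (2.55723 − 0.79515×4.04305) / 0.20485 = -3.2103
z₀ = exp(-3.2103) = 0.04034 m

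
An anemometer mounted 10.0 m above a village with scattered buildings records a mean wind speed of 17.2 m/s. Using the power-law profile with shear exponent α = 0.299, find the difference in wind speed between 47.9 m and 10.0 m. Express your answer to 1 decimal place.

10.3 m/s

Power law: V₂ = V₁ · (z₂/z₁)^α = 17.2 × (4.7900)^0.299 = 27.4757 m/s
ΔV = 27.4757 − 17.2 = 10.2757 m/s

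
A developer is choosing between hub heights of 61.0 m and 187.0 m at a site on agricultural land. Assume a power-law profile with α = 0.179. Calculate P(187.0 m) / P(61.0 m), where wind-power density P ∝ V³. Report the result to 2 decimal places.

Speed ratio: V_B/V_A = (z_B/z_A)^α = (187.0/61.0)^0.179 = (3.0656)^0.179 = 1.22204
Power-density ratio: P_B/P_A = (V_B/V_A)³ = (1.22204)³ = 1.82497

1.82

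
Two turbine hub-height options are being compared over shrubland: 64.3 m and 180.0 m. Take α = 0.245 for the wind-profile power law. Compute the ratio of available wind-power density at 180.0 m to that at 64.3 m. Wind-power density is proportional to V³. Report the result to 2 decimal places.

2.13

Speed ratio: V_B/V_A = (z_B/z_A)^α = (180.0/64.3)^0.245 = (2.7994)^0.245 = 1.28686
Power-density ratio: P_B/P_A = (V_B/V_A)³ = (1.28686)³ = 2.13103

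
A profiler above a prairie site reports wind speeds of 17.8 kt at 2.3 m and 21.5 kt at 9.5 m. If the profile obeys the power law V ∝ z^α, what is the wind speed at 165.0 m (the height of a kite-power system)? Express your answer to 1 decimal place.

First find α: α = ln(V₂/V₁)/ln(z₂/z₁) = ln(21.5/17.8)/ln(9.5/2.3) = 0.18885/1.41838 = 0.1331
Extrapolate from 9.5 m to 165.0 m: V₃ = 21.5 × (165.0/9.5)^0.1331 = 21.5 × 1.4624 = 31.4420 kt

31.4 kt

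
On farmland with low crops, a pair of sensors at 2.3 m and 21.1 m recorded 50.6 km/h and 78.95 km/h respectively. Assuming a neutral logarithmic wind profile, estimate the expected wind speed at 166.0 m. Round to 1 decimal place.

105.3 km/h

Log law: V ∝ ln(z/z₀). From the pair, with r = V₁/V₂ = 0.64091,
ln z₀ = (ln z₁ − r·ln z₂)/(1 − r) = (0.8329 − 0.64091×3.0493)/0.35909 = -3.1229 → z₀ = 0.04403 m
V₃ = V₁ · ln(z₃/z₀)/ln(z₁/z₀) = 50.6 × 8.2349/3.9558 = 105.3346 km/h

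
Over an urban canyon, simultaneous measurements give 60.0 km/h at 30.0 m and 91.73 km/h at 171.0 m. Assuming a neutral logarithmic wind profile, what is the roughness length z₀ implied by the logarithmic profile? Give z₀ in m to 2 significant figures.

Log law: V(z) ∝ ln(z/z₀). With r = V₁/V₂ = 60.0/91.73 = 0.65409,
r · ln(z₂/z₀) = ln(z₁/z₀) ⇒ ln z₀ = (ln z₁ − r·ln z₂)/(1 − r)
ln z₀ = (3.40120 − 0.65409×5.14166) / 0.34591 = 0.1101
z₀ = exp(0.1101) = 1.116 m

z₀ ≈ 1.1 m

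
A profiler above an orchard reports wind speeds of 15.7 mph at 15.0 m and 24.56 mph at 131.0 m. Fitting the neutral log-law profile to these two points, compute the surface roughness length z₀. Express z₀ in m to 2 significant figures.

z₀ ≈ 0.32 m

Log law: V(z) ∝ ln(z/z₀). With r = V₁/V₂ = 15.7/24.56 = 0.63925,
r · ln(z₂/z₀) = ln(z₁/z₀) ⇒ ln z₀ = (ln z₁ − r·ln z₂)/(1 − r)
ln z₀ = (2.70805 − 0.63925×4.87520) / 0.36075 = -1.1322
z₀ = exp(-1.1322) = 0.3223 m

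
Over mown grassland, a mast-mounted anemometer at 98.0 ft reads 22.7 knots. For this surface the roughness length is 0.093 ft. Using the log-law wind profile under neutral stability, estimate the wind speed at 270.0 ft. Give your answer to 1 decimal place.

26.0 knots

Log law: V(z) ∝ ln(z/z₀), so V₂/V₁ = ln(z₂/z₀) / ln(z₁/z₀).
ln(270.0/0.093) = 7.9736, ln(98.0/0.093) = 6.9601
V₂ = 22.7 × 7.9736/6.9601 = 22.7 × 1.1456 = 26.0053 knots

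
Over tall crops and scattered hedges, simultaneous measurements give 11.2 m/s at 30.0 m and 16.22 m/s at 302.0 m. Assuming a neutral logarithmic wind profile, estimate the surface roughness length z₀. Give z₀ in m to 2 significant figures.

Log law: V(z) ∝ ln(z/z₀). With r = V₁/V₂ = 11.2/16.22 = 0.69051,
r · ln(z₂/z₀) = ln(z₁/z₀) ⇒ ln z₀ = (ln z₁ − r·ln z₂)/(1 − r)
ln z₀ = (3.40120 − 0.69051×5.71043) / 0.30949 = -1.7509
z₀ = exp(-1.7509) = 0.1736 m

z₀ ≈ 0.17 m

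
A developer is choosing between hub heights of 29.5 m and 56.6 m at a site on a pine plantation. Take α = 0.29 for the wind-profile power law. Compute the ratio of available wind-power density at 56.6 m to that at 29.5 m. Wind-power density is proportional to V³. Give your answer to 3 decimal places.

Speed ratio: V_B/V_A = (z_B/z_A)^α = (56.6/29.5)^0.29 = (1.9186)^0.29 = 1.20800
Power-density ratio: P_B/P_A = (V_B/V_A)³ = (1.20800)³ = 1.76281

1.763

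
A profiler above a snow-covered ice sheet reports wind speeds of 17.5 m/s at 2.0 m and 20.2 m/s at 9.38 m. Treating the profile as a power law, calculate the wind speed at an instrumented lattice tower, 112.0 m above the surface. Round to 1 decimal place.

25.4 m/s

First find α: α = ln(V₂/V₁)/ln(z₂/z₁) = ln(20.2/17.5)/ln(9.38/2.0) = 0.14348/1.54543 = 0.0928
Extrapolate from 9.38 m to 112.0 m: V₃ = 20.2 × (112.0/9.38)^0.0928 = 20.2 × 1.2589 = 25.4299 m/s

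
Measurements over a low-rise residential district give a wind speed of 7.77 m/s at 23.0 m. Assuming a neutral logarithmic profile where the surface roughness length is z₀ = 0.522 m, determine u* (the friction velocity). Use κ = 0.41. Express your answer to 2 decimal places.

Log law: V(z) = (u*/κ) · ln(z/z₀) ⇒ u* = κ · V / ln(z/z₀)
u* = 0.41 × 7.77 / ln(23.0/0.522) = 0.41 × 7.77 / 3.7856
   = 3.1857 / 3.7856 = 0.8415 m/s

u* ≈ 0.84 m/s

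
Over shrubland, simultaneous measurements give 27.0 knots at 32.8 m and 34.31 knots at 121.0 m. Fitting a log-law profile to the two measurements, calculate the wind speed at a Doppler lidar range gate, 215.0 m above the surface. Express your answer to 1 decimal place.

Log law: V ∝ ln(z/z₀). From the pair, with r = V₁/V₂ = 0.78694,
ln z₀ = (ln z₁ − r·ln z₂)/(1 − r) = (3.4904 − 0.78694×4.7958)/0.21306 = -1.3310 → z₀ = 0.2642 m
V₃ = V₁ · ln(z₃/z₀)/ln(z₁/z₀) = 27.0 × 6.7017/4.8214 = 37.5291 knots

37.5 knots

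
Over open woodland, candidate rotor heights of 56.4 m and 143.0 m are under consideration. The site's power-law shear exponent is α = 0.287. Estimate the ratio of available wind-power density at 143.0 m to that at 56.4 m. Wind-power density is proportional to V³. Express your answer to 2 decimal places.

Speed ratio: V_B/V_A = (z_B/z_A)^α = (143.0/56.4)^0.287 = (2.5355)^0.287 = 1.30606
Power-density ratio: P_B/P_A = (V_B/V_A)³ = (1.30606)³ = 2.22789

2.23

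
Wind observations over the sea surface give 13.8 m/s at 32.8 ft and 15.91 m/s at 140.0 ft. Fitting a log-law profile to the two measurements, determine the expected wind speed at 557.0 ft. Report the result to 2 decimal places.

17.92 m/s

Log law: V ∝ ln(z/z₀). From the pair, with r = V₁/V₂ = 0.86738,
ln z₀ = (ln z₁ − r·ln z₂)/(1 − r) = (3.4904 − 0.86738×4.9416)/0.13262 = -6.0009 → z₀ = 0.002476 ft
V₃ = V₁ · ln(z₃/z₀)/ln(z₁/z₀) = 13.8 × 12.3235/9.4914 = 17.9178 m/s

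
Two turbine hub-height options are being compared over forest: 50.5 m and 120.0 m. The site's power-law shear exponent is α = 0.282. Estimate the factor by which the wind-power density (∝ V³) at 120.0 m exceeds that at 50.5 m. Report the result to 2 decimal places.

Speed ratio: V_B/V_A = (z_B/z_A)^α = (120.0/50.5)^0.282 = (2.3762)^0.282 = 1.27644
Power-density ratio: P_B/P_A = (V_B/V_A)³ = (1.27644)³ = 2.07971

2.08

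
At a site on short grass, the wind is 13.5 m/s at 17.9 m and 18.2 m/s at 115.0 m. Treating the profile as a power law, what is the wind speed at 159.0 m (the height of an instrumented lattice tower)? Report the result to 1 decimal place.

19.2 m/s

First find α: α = ln(V₂/V₁)/ln(z₂/z₁) = ln(18.2/13.5)/ln(115.0/17.9) = 0.29873/1.86013 = 0.1606
Extrapolate from 115.0 m to 159.0 m: V₃ = 18.2 × (159.0/115.0)^0.1606 = 18.2 × 1.0534 = 19.1720 m/s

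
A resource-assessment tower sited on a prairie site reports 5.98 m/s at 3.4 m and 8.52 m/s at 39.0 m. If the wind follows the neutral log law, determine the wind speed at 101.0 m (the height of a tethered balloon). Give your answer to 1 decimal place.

Log law: V ∝ ln(z/z₀). From the pair, with r = V₁/V₂ = 0.70188,
ln z₀ = (ln z₁ − r·ln z₂)/(1 − r) = (1.2238 − 0.70188×3.6636)/0.29812 = -4.5203 → z₀ = 0.01089 m
V₃ = V₁ · ln(z₃/z₀)/ln(z₁/z₀) = 5.98 × 9.1354/5.7441 = 9.5106 m/s

9.5 m/s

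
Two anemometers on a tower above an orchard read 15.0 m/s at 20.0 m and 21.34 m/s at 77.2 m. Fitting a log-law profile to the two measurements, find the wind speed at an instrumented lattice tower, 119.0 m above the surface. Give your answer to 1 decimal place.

23.4 m/s

Log law: V ∝ ln(z/z₀). From the pair, with r = V₁/V₂ = 0.70291,
ln z₀ = (ln z₁ − r·ln z₂)/(1 − r) = (2.9957 − 0.70291×4.3464)/0.29709 = -0.1999 → z₀ = 0.8189 m
V₃ = V₁ · ln(z₃/z₀)/ln(z₁/z₀) = 15.0 × 4.9790/3.1956 = 23.3712 m/s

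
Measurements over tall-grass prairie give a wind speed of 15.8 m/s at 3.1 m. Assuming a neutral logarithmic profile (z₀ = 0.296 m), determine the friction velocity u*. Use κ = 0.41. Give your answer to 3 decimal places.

u* ≈ 2.758 m/s

Log law: V(z) = (u*/κ) · ln(z/z₀) ⇒ u* = κ · V / ln(z/z₀)
u* = 0.41 × 15.8 / ln(3.1/0.296) = 0.41 × 15.8 / 2.3488
   = 6.4780 / 2.3488 = 2.7580 m/s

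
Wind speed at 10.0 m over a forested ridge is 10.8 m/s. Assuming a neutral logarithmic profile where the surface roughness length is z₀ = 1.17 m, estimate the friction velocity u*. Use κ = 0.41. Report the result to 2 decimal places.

Log law: V(z) = (u*/κ) · ln(z/z₀) ⇒ u* = κ · V / ln(z/z₀)
u* = 0.41 × 10.8 / ln(10.0/1.17) = 0.41 × 10.8 / 2.1456
   = 4.4280 / 2.1456 = 2.0638 m/s

u* ≈ 2.06 m/s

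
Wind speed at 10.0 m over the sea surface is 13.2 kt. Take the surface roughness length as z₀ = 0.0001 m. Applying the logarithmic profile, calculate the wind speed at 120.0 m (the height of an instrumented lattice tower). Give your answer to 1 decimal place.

16.0 kt

Log law: V(z) ∝ ln(z/z₀), so V₂/V₁ = ln(z₂/z₀) / ln(z₁/z₀).
ln(120.0/0.0001) = 13.9978, ln(10.0/0.0001) = 11.5129
V₂ = 13.2 × 13.9978/11.5129 = 13.2 × 1.2158 = 16.0490 kt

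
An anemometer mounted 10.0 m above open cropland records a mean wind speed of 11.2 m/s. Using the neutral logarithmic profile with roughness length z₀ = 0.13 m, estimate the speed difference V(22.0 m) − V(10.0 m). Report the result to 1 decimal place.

Log law: V₂ = V₁ · ln(z₂/z₀)/ln(z₁/z₀) = 11.2 × 5.1313/4.3428 = 13.2334 m/s
ΔV = 13.2334 − 11.2 = 2.0334 m/s

2.0 m/s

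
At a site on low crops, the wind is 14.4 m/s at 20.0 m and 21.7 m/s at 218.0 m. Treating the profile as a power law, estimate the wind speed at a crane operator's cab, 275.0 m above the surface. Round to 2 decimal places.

22.58 m/s

First find α: α = ln(V₂/V₁)/ln(z₂/z₁) = ln(21.7/14.4)/ln(218.0/20.0) = 0.41008/2.38876 = 0.1717
Extrapolate from 218.0 m to 275.0 m: V₃ = 21.7 × (275.0/218.0)^0.1717 = 21.7 × 1.0407 = 22.5828 m/s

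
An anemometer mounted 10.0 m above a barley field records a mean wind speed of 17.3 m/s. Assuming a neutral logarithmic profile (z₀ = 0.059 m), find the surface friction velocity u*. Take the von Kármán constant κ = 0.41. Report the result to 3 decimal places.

u* ≈ 1.382 m/s

Log law: V(z) = (u*/κ) · ln(z/z₀) ⇒ u* = κ · V / ln(z/z₀)
u* = 0.41 × 17.3 / ln(10.0/0.059) = 0.41 × 17.3 / 5.1328
   = 7.0930 / 5.1328 = 1.3819 m/s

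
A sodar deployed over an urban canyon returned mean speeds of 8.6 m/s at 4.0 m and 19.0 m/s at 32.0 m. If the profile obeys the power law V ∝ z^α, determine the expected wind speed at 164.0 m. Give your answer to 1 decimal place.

First find α: α = ln(V₂/V₁)/ln(z₂/z₁) = ln(19.0/8.6)/ln(32.0/4.0) = 0.79268/2.07944 = 0.3812
Extrapolate from 32.0 m to 164.0 m: V₃ = 19.0 × (164.0/32.0)^0.3812 = 19.0 × 1.8644 = 35.4231 m/s

35.4 m/s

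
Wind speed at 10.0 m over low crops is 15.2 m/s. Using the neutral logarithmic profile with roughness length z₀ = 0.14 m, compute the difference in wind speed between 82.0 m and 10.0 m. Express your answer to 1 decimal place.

7.5 m/s

Log law: V₂ = V₁ · ln(z₂/z₀)/ln(z₁/z₀) = 15.2 × 6.3728/4.2687 = 22.6924 m/s
ΔV = 22.6924 − 15.2 = 7.4924 m/s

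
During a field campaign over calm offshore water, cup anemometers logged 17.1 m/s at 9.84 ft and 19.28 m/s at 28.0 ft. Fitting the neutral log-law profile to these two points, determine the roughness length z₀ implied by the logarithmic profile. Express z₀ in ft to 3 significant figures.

Log law: V(z) ∝ ln(z/z₀). With r = V₁/V₂ = 17.1/19.28 = 0.88693,
r · ln(z₂/z₀) = ln(z₁/z₀) ⇒ ln z₀ = (ln z₁ − r·ln z₂)/(1 − r)
ln z₀ = (2.28646 − 0.88693×3.33220) / 0.11307 = -5.9164
z₀ = exp(-5.9164) = 0.002695 ft

z₀ ≈ 0.00269 ft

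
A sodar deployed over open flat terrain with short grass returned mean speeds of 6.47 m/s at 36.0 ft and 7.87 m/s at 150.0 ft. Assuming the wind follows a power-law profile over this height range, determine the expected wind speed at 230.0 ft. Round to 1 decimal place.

8.3 m/s

First find α: α = ln(V₂/V₁)/ln(z₂/z₁) = ln(7.87/6.47)/ln(150.0/36.0) = 0.19588/1.42712 = 0.1373
Extrapolate from 150.0 ft to 230.0 ft: V₃ = 7.87 × (230.0/150.0)^0.1373 = 7.87 × 1.0604 = 8.3455 m/s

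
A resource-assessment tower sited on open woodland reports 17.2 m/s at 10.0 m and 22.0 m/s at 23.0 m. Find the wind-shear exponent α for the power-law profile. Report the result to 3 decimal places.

Power law: V₂/V₁ = (z₂/z₁)^α ⇒ α = ln(V₂/V₁) / ln(z₂/z₁)
α = ln(22.0/17.2) / ln(23.0/10.0) = ln(1.2791) / ln(2.3000)
  = 0.24613 / 0.83291 = 0.29551

α ≈ 0.296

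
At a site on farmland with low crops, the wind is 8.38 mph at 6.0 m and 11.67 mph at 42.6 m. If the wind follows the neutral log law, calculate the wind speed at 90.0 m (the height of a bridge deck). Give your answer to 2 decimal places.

12.93 mph

Log law: V ∝ ln(z/z₀). From the pair, with r = V₁/V₂ = 0.71808,
ln z₀ = (ln z₁ − r·ln z₂)/(1 − r) = (1.7918 − 0.71808×3.7519)/0.28192 = -3.2008 → z₀ = 0.04073 m
V₃ = V₁ · ln(z₃/z₀)/ln(z₁/z₀) = 8.38 × 7.7006/4.9926 = 12.9254 mph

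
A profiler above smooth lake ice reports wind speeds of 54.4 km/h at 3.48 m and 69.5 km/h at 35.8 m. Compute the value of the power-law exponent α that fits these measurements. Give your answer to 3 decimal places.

α ≈ 0.105

Power law: V₂/V₁ = (z₂/z₁)^α ⇒ α = ln(V₂/V₁) / ln(z₂/z₁)
α = ln(69.5/54.4) / ln(35.8/3.48) = ln(1.2776) / ln(10.2874)
  = 0.24496 / 2.33092 = 0.10509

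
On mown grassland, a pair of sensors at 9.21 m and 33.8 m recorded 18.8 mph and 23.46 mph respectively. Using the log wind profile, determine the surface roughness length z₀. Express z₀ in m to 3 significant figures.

Log law: V(z) ∝ ln(z/z₀). With r = V₁/V₂ = 18.8/23.46 = 0.80136,
r · ln(z₂/z₀) = ln(z₁/z₀) ⇒ ln z₀ = (ln z₁ − r·ln z₂)/(1 − r)
ln z₀ = (2.22029 − 0.80136×3.52046) / 0.19864 = -3.0250
z₀ = exp(-3.0250) = 0.04856 m

z₀ ≈ 0.0486 m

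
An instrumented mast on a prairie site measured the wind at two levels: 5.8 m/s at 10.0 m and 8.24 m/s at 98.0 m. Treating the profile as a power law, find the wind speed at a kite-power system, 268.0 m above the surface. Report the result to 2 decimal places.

First find α: α = ln(V₂/V₁)/ln(z₂/z₁) = ln(8.24/5.8)/ln(98.0/10.0) = 0.35114/2.28238 = 0.1538
Extrapolate from 98.0 m to 268.0 m: V₃ = 8.24 × (268.0/98.0)^0.1538 = 8.24 × 1.1674 = 9.6193 m/s

9.62 m/s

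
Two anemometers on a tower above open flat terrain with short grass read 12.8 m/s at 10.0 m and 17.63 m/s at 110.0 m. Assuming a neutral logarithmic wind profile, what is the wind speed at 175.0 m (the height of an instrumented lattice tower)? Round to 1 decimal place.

18.6 m/s

Log law: V ∝ ln(z/z₀). From the pair, with r = V₁/V₂ = 0.72604,
ln z₀ = (ln z₁ − r·ln z₂)/(1 − r) = (2.3026 − 0.72604×4.7005)/0.27396 = -4.0521 → z₀ = 0.01739 m
V₃ = V₁ · ln(z₃/z₀)/ln(z₁/z₀) = 12.8 × 9.2169/6.3547 = 18.5652 m/s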